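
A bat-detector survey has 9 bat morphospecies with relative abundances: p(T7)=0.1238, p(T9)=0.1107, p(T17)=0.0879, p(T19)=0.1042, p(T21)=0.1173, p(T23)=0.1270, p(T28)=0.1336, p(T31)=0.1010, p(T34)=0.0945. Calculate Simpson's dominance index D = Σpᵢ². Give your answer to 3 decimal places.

D = 0.1238² + 0.1107² + 0.0879² + 0.1042² + 0.1173² + 0.127² + 0.1336² + 0.101² + 0.0945² = 0.01533 + 0.01225 + 0.00773 + 0.01086 + 0.01376 + 0.01613 + 0.01785 + 0.01020 + 0.00893 = 0.11303 (working shown to 5 dp, full precision carried).
To 3 decimal places, D = 0.113.

0.113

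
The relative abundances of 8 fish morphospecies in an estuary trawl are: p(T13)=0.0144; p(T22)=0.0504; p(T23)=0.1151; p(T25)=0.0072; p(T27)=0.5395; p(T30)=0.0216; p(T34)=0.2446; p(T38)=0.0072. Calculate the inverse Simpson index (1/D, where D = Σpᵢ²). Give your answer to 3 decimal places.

D = 0.0144² + 0.0504² + 0.1151² + 0.0072² + 0.5395² + 0.0216² + 0.2446² + 0.0072² = 0.000207 + 0.002540 + 0.013248 + 0.000052 + 0.291060 + 0.000467 + 0.059829 + 0.000052 = 0.367455 (working shown to 6 dp, full precision carried).
So 1/D = 2.72142, i.e. 2.721 to 3 decimal places.

2.721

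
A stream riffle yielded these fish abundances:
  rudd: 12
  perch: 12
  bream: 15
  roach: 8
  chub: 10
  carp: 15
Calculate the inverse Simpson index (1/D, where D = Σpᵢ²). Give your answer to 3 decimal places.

Total N = 12+12+15+8+10+15 = 72, so the proportions are 0.1666667, 0.1666667, 0.2083333, 0.1111111, 0.1388889, 0.2083333 (working shown to 7 dp, full precision carried).
D = 0.1666667² + 0.1666667² + 0.2083333² + 0.1111111² + 0.1388889² + 0.2083333² = 0.0277778 + 0.0277778 + 0.0434028 + 0.0123457 + 0.0192901 + 0.0434028 = 0.1739969.
So 1/D = 5.74723, i.e. 5.747 to 3 decimal places.

5.747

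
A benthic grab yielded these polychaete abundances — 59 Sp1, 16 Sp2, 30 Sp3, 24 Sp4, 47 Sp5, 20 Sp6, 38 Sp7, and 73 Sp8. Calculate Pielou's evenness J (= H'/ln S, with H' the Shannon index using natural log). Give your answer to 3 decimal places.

Total N = 59+16+30+24+47+20+38+73 = 307, so the proportions are 0.19218, 0.05212, 0.09772, 0.07818, 0.15309, 0.06515, 0.12378, 0.23779 (working shown to 5 dp, full precision carried).
H' = −Σ pᵢ ln pᵢ = −((-0.31697) + (-0.15397) + (-0.22726) + (-0.19925) + (-0.28731) + (-0.17792) + (-0.25861) + (-0.34155)) = 1.96285.
With S = 8 species, ln S = 2.07944, so J = 1.96285/2.07944 = 0.94393, i.e. 0.944 to 3 decimal places.

0.944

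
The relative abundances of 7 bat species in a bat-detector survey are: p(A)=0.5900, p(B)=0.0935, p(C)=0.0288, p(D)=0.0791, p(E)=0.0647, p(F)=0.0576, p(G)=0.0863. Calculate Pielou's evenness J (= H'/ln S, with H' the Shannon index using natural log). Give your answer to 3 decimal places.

0.714

H' = −Σ pᵢ ln pᵢ = −((-0.31130) + (-0.22158) + (-0.10216) + (-0.20068) + (-0.17715) + (-0.16440) + (-0.21143)) = 1.38870 (working shown to 5 dp, full precision carried).
With S = 7 species, ln S = 1.94591, so J = 1.38870/1.94591 = 0.71365, i.e. 0.714 to 3 decimal places.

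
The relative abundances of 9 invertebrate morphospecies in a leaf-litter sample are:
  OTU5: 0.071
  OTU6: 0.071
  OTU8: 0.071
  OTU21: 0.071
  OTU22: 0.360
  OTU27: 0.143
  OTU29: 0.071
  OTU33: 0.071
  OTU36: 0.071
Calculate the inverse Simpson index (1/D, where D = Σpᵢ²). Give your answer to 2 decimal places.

D = 0.071² + 0.071² + 0.071² + 0.071² + 0.36² + 0.143² + 0.071² + 0.071² + 0.071² = 0.005041 + 0.005041 + 0.005041 + 0.005041 + 0.129600 + 0.020449 + 0.005041 + 0.005041 + 0.005041 = 0.185336 (working shown to 6 dp, full precision carried).
So 1/D = 5.3956, i.e. 5.40 to 2 decimal places.

5.40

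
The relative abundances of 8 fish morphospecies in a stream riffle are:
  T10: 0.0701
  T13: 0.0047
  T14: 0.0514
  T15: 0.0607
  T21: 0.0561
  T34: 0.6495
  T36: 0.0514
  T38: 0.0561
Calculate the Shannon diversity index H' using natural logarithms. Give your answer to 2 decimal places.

1.29

Each pᵢ ln pᵢ term (working shown to 4 dp, full precision carried): 0.0701×(-2.6578)=-0.1863, 0.0047×(-5.3602)=-0.0252, 0.0514×(-2.9681)=-0.1526, 0.0607×(-2.8018)=-0.1701, 0.0561×(-2.8806)=-0.1616, 0.6495×(-0.4316)=-0.2803, 0.0514×(-2.9681)=-0.1526, 0.0561×(-2.8806)=-0.1616.
Sum = -1.2902, so H' = 1.29.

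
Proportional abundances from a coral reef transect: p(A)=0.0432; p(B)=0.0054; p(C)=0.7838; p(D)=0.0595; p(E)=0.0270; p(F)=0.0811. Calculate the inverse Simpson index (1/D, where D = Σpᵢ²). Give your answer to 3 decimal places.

D = 0.0432² + 0.0054² + 0.7838² + 0.0595² + 0.027² + 0.0811² = 0.001866 + 0.000029 + 0.614342 + 0.003540 + 0.000729 + 0.006577 = 0.627084 (working shown to 6 dp, full precision carried).
So 1/D = 1.59468, i.e. 1.595 to 3 decimal places.

1.595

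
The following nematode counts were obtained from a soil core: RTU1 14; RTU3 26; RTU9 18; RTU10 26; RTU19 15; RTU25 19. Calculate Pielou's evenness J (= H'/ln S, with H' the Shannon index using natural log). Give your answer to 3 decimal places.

Total N = 14+26+18+26+15+19 = 118, so the proportions are 0.11864, 0.22034, 0.15254, 0.22034, 0.12712, 0.16102 (working shown to 5 dp, full precision carried).
H' = −Σ pᵢ ln pᵢ = −((-0.25290) + (-0.33328) + (-0.28683) + (-0.33328) + (-0.26220) + (-0.29406)) = 1.76255.
With S = 6 species, ln S = 1.79176, so J = 1.76255/1.79176 = 0.98370, i.e. 0.984 to 3 decimal places.

0.984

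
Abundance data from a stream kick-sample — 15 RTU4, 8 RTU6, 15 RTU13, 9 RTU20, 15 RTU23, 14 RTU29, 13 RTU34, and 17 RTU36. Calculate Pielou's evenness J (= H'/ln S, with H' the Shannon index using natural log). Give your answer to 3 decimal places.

Total N = 15+8+15+9+15+14+13+17 = 106, so the proportions are 0.14151, 0.07547, 0.14151, 0.08491, 0.14151, 0.13208, 0.12264, 0.16038 (working shown to 5 dp, full precision carried).
H' = −Σ pᵢ ln pᵢ = −((-0.27671) + (-0.19502) + (-0.27671) + (-0.20940) + (-0.27671) + (-0.26737) + (-0.25736) + (-0.29353)) = 2.05279.
With S = 8 species, ln S = 2.07944, so J = 2.05279/2.07944 = 0.98718, i.e. 0.987 to 3 decimal places.

0.987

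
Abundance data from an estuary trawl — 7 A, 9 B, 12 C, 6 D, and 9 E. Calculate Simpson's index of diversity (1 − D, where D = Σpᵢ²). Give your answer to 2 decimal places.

Total N = 7+9+12+6+9 = 43, so the proportions are 0.1628, 0.2093, 0.2791, 0.1395, 0.2093 (working shown to 4 dp, full precision carried).
D = 0.1628² + 0.2093² + 0.2791² + 0.1395² + 0.2093² = 0.0265 + 0.0438 + 0.0779 + 0.0195 + 0.0438 = 0.2115.
So 1 − D = 0.7885, i.e. 0.79 to 2 decimal places.

0.79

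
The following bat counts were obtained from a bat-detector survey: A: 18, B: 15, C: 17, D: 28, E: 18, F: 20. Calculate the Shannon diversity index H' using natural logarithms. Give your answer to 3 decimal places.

Total N = 18+15+17+28+18+20 = 116, so the proportions are 0.15517, 0.12931, 0.14655, 0.24138, 0.15517, 0.17241 (working shown to 5 dp, full precision carried).
Each pᵢ ln pᵢ term: 0.15517×(-1.86322)=-0.28912, 0.12931×(-2.04554)=-0.26451, 0.14655×(-1.92038)=-0.28143, 0.24138×(-1.42139)=-0.34309, 0.15517×(-1.86322)=-0.28912, 0.17241×(-1.75786)=-0.30308.
Sum = -1.77036, so H' = 1.770.

1.770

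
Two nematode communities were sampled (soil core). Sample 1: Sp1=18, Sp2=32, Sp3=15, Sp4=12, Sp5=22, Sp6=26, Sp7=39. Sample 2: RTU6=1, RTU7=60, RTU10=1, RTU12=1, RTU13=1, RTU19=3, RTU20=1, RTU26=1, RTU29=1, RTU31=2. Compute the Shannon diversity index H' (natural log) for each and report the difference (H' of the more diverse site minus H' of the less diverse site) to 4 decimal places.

Sample 1: N=164, proportions 0.109756, 0.195122, 0.091463, 0.073171, 0.134146, 0.158537, 0.237805, giving H' = 1.874487 (working shown to 6 dp, full precision carried).
Sample 2: N=72, proportions 0.013889, 0.833333, 0.013889, 0.013889, 0.013889, 0.041667, 0.013889, 0.013889, 0.013889, 0.027778, giving H' = 0.799683.
Difference = |1.874487 − 0.799683| = 1.074804, i.e. 1.0748 to 4 decimal places.

1.0748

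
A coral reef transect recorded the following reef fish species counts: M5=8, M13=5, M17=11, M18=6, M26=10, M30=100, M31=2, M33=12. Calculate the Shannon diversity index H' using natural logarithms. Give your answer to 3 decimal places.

Total N = 8+5+11+6+10+100+2+12 = 154, so the proportions are 0.05195, 0.03247, 0.07143, 0.03896, 0.06494, 0.64935, 0.01299, 0.07792 (working shown to 5 dp, full precision carried).
Each pᵢ ln pᵢ term: 0.05195×(-2.95751)=-0.15364, 0.03247×(-3.42751)=-0.11128, 0.07143×(-2.63906)=-0.18850, 0.03896×(-3.24519)=-0.12644, 0.06494×(-2.73437)=-0.17756, 0.64935×(-0.43178)=-0.28038, 0.01299×(-4.34381)=-0.05641, 0.07792×(-2.55205)=-0.19886.
Sum = -1.29307, so H' = 1.293.

1.293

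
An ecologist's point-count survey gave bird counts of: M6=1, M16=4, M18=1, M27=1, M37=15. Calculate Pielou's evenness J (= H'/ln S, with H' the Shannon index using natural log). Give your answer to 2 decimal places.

0.62

Total N = 1+4+1+1+15 = 22, so the proportions are 0.0455, 0.1818, 0.0455, 0.0455, 0.6818 (working shown to 4 dp, full precision carried).
H' = −Σ pᵢ ln pᵢ = −((-0.1405) + (-0.3100) + (-0.1405) + (-0.1405) + (-0.2611)) = 0.9926.
With S = 5 species, ln S = 1.6094, so J = 0.9926/1.6094 = 0.6167, i.e. 0.62 to 2 decimal places.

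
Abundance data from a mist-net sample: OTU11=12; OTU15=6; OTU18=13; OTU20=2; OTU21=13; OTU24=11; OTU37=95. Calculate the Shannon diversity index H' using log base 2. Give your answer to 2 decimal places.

Total N = 12+6+13+2+13+11+95 = 152, so the proportions are 0.0789, 0.0395, 0.0855, 0.0132, 0.0855, 0.0724, 0.625 (working shown to 4 dp, full precision carried).
Each pᵢ log₂ pᵢ term: 0.0789×(-3.6630)=-0.2892, 0.0395×(-4.6630)=-0.1841, 0.0855×(-3.5475)=-0.3034, 0.0132×(-6.2479)=-0.0822, 0.0855×(-3.5475)=-0.3034, 0.0724×(-3.7885)=-0.2742, 0.625×(-0.6781)=-0.4238.
Sum = -1.8602, so H' = 1.86.

1.86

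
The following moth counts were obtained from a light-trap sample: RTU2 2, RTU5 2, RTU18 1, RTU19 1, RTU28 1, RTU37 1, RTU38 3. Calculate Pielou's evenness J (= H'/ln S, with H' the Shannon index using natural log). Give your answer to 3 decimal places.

0.949

Total N = 2+2+1+1+1+1+3 = 11, so the proportions are 0.18182, 0.18182, 0.09091, 0.09091, 0.09091, 0.09091, 0.27273 (working shown to 5 dp, full precision carried).
H' = −Σ pᵢ ln pᵢ = −((-0.30995) + (-0.30995) + (-0.21799) + (-0.21799) + (-0.21799) + (-0.21799) + (-0.35435)) = 1.84622.
With S = 7 species, ln S = 1.94591, so J = 1.84622/1.94591 = 0.94877, i.e. 0.949 to 3 decimal places.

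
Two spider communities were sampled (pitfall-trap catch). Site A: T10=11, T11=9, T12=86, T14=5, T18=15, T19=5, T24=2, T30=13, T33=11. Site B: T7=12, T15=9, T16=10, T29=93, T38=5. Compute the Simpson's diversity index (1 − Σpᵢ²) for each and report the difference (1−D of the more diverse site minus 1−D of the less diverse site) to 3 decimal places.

0.209

Site A: N=157, proportions 0.07006, 0.05732, 0.54777, 0.03185, 0.09554, 0.03185, 0.01274, 0.0828, 0.07006, giving 1−D = 0.66867 (working shown to 5 dp, full precision carried).
Site B: N=129, proportions 0.09302, 0.06977, 0.07752, 0.72093, 0.03876, giving 1−D = 0.45923.
Difference = |0.66867 − 0.45923| = 0.20944, i.e. 0.209 to 3 decimal places.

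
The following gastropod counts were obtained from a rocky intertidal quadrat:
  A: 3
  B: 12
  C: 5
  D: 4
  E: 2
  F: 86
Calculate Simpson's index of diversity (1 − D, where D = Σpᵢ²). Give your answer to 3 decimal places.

Total N = 3+12+5+4+2+86 = 112, so the proportions are 0.02679, 0.10714, 0.04464, 0.03571, 0.01786, 0.76786 (working shown to 5 dp, full precision carried).
D = 0.02679² + 0.10714² + 0.04464² + 0.03571² + 0.01786² + 0.76786² = 0.00072 + 0.01148 + 0.00199 + 0.00128 + 0.00032 + 0.58960 = 0.60539.
So 1 − D = 0.39461, i.e. 0.395 to 3 decimal places.

0.395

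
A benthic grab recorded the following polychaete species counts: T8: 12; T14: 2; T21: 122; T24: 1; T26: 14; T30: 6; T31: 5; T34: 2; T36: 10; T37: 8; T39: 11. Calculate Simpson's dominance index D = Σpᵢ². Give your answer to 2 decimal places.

Total N = 12+2+122+1+14+6+5+2+10+8+11 = 193, so the proportions are 0.0622, 0.0104, 0.6321, 0.0052, 0.0725, 0.0311, 0.0259, 0.0104, 0.0518, 0.0415, 0.057 (working shown to 4 dp, full precision carried).
D = 0.0622² + 0.0104² + 0.6321² + 0.0052² + 0.0725² + 0.0311² + 0.0259² + 0.0104² + 0.0518² + 0.0415² + 0.057² = 0.0039 + 0.0001 + 0.3996 + 0.0000 + 0.0053 + 0.0010 + 0.0007 + 0.0001 + 0.0027 + 0.0017 + 0.0032 = 0.4182.
To 2 decimal places, D = 0.42.

0.42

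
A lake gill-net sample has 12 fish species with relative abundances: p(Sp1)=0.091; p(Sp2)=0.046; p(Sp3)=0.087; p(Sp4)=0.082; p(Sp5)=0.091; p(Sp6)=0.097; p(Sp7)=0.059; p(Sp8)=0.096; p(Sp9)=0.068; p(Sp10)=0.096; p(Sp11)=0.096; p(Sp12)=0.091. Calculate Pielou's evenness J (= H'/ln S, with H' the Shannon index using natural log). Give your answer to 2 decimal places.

0.99

H' = −Σ pᵢ ln pᵢ = −((-0.2181) + (-0.1416) + (-0.2124) + (-0.2051) + (-0.2181) + (-0.2263) + (-0.1670) + (-0.2250) + (-0.1828) + (-0.2250) + (-0.2250) + (-0.2181)) = 2.4645 (working shown to 4 dp, full precision carried).
With S = 12 species, ln S = 2.4849, so J = 2.4645/2.4849 = 0.9918, i.e. 0.99 to 2 decimal places.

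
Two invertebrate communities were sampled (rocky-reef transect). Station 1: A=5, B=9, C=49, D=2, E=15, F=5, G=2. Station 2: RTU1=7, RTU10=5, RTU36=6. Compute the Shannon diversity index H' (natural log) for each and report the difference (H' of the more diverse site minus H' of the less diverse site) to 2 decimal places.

Station 1: N=87, proportions 0.0575, 0.1034, 0.5632, 0.023, 0.1724, 0.0575, 0.023, giving H' = 1.3629 (working shown to 4 dp, full precision carried).
Station 2: N=18, proportions 0.3889, 0.2778, 0.3333, giving H' = 1.0893.
Difference = |1.3629 − 1.0893| = 0.2736, i.e. 0.27 to 2 decimal places.

0.27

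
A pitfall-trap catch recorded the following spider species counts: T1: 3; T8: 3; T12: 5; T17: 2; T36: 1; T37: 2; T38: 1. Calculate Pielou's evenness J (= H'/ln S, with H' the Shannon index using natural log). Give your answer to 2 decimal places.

Total N = 3+3+5+2+1+2+1 = 17, so the proportions are 0.1765, 0.1765, 0.2941, 0.1176, 0.0588, 0.1176, 0.0588 (working shown to 4 dp, full precision carried).
H' = −Σ pᵢ ln pᵢ = −((-0.3061) + (-0.3061) + (-0.3599) + (-0.2518) + (-0.1667) + (-0.2518) + (-0.1667)) = 1.8090.
With S = 7 species, ln S = 1.9459, so J = 1.8090/1.9459 = 0.9296, i.e. 0.93 to 2 decimal places.

0.93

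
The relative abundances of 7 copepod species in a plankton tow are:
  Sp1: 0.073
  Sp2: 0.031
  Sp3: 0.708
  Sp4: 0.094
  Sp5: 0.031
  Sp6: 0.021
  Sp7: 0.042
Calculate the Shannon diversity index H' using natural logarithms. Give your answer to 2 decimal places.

1.09

Each pᵢ ln pᵢ term (working shown to 4 dp, full precision carried): 0.073×(-2.6173)=-0.1911, 0.031×(-3.4738)=-0.1077, 0.708×(-0.3453)=-0.2445, 0.094×(-2.3645)=-0.2223, 0.031×(-3.4738)=-0.1077, 0.021×(-3.8632)=-0.0811, 0.042×(-3.1701)=-0.1331.
Sum = -1.0874, so H' = 1.09.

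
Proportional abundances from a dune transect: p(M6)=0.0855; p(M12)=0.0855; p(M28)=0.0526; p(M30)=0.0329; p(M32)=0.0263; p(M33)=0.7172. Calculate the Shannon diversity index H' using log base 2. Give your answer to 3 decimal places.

1.474

Each pᵢ log₂ pᵢ term (working shown to 5 dp, full precision carried): 0.0855×(-3.54793)=-0.30335, 0.0855×(-3.54793)=-0.30335, 0.0526×(-4.24879)=-0.22349, 0.0329×(-4.92577)=-0.16206, 0.0263×(-5.24879)=-0.13804, 0.7172×(-0.47955)=-0.34394.
Sum = -1.47422, so H' = 1.474.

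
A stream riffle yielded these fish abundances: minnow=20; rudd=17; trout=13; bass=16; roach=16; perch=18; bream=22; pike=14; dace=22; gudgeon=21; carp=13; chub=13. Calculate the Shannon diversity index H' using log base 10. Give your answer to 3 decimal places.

Total N = 20+17+13+16+16+18+22+14+22+21+13+13 = 205, so the proportions are 0.09756, 0.08293, 0.06341, 0.07805, 0.07805, 0.0878, 0.10732, 0.06829, 0.10732, 0.10244, 0.06341, 0.06341 (working shown to 5 dp, full precision carried).
Each pᵢ log₁₀ pᵢ term: 0.09756×(-1.01072)=-0.09861, 0.08293×(-1.08130)=-0.08967, 0.06341×(-1.19781)=-0.07596, 0.07805×(-1.10763)=-0.08645, 0.07805×(-1.10763)=-0.08645, 0.0878×(-1.05648)=-0.09276, 0.10732×(-0.96933)=-0.10403, 0.06829×(-1.16563)=-0.07960, 0.10732×(-0.96933)=-0.10403, 0.10244×(-0.98953)=-0.10137, 0.06341×(-1.19781)=-0.07596, 0.06341×(-1.19781)=-0.07596.
Sum = -1.07084, so H' = 1.071.

1.071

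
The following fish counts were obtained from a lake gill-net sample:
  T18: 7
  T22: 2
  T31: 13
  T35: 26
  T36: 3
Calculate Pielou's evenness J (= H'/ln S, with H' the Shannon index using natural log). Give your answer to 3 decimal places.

0.782

Total N = 7+2+13+26+3 = 51, so the proportions are 0.13725, 0.03922, 0.2549, 0.5098, 0.05882 (working shown to 5 dp, full precision carried).
H' = −Σ pᵢ ln pᵢ = −((-0.27258) + (-0.12701) + (-0.34842) + (-0.34347) + (-0.16666)) = 1.25813.
With S = 5 species, ln S = 1.60944, so J = 1.25813/1.60944 = 0.78172, i.e. 0.782 to 3 decimal places.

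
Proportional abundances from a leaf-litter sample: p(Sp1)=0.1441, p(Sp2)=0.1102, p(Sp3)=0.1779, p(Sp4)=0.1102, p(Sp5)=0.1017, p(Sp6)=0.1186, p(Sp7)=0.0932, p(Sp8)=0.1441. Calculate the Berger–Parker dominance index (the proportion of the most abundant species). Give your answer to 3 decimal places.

0.178

The largest proportion is 0.1779, i.e. d = 0.178 to 3 decimal places.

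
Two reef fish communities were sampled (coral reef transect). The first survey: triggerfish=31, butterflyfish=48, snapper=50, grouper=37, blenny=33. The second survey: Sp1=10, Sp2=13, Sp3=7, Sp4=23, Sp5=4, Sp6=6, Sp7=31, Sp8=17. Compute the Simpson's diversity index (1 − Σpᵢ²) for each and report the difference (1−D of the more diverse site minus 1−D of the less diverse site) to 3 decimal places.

The first survey: N=199, proportions 0.15578, 0.24121, 0.25126, 0.18593, 0.16583, giving 1−D = 0.79235 (working shown to 5 dp, full precision carried).
The second survey: N=111, proportions 0.09009, 0.11712, 0.06306, 0.20721, 0.03604, 0.05405, 0.27928, 0.15315, giving 1−D = 0.82558.
Difference = |0.79235 − 0.82558| = 0.03323, i.e. 0.033 to 3 decimal places.

0.033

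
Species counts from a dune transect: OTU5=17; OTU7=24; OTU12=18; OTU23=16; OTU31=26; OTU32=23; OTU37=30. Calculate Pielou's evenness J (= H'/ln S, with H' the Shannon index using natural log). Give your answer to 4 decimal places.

0.9878

Total N = 17+24+18+16+26+23+30 = 154, so the proportions are 0.11039, 0.155844, 0.116883, 0.103896, 0.168831, 0.149351, 0.194805 (working shown to 6 dp, full precision carried).
H' = −Σ pᵢ ln pᵢ = −((-0.243270) + (-0.289699) + (-0.250899) + (-0.235259) + (-0.300326) + (-0.283984) + (-0.318654)) = 1.922090.
With S = 7 species, ln S = 1.945910, so J = 1.922090/1.945910 = 0.987759, i.e. 0.9878 to 4 decimal places.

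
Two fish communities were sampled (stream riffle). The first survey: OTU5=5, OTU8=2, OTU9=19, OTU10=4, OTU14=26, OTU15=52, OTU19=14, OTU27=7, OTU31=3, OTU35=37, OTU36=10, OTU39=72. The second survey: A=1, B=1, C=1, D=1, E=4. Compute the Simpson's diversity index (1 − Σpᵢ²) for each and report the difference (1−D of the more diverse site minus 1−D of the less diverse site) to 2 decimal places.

The first survey: N=251, proportions 0.0199, 0.008, 0.0757, 0.0159, 0.1036, 0.2072, 0.0558, 0.0279, 0.012, 0.1474, 0.0398, 0.2869, giving 1−D = 0.8303 (working shown to 4 dp, full precision carried).
The second survey: N=8, proportions 0.125, 0.125, 0.125, 0.125, 0.5, giving 1−D = 0.6875.
Difference = |0.8303 − 0.6875| = 0.1428, i.e. 0.14 to 2 decimal places.

0.14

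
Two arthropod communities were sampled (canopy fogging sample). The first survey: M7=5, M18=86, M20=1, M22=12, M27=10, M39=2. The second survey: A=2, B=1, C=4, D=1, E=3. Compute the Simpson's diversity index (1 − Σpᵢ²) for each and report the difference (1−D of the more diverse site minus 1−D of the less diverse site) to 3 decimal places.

0.314

The first survey: N=116, proportions 0.0431, 0.74138, 0.00862, 0.10345, 0.08621, 0.01724, giving 1−D = 0.42999 (working shown to 5 dp, full precision carried).
The second survey: N=11, proportions 0.18182, 0.09091, 0.36364, 0.09091, 0.27273, giving 1−D = 0.74380.
Difference = |0.42999 − 0.74380| = 0.31381, i.e. 0.314 to 3 decimal places.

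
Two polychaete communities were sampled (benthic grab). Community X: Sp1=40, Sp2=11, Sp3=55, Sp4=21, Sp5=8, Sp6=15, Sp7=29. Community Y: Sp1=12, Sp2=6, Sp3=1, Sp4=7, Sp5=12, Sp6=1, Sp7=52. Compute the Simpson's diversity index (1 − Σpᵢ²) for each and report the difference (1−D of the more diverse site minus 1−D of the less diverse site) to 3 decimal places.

0.175

Community X: N=179, proportions 0.22346, 0.06145, 0.30726, 0.11732, 0.04469, 0.0838, 0.16201, giving 1−D = 0.80285 (working shown to 5 dp, full precision carried).
Community Y: N=91, proportions 0.13187, 0.06593, 0.01099, 0.07692, 0.13187, 0.01099, 0.57143, giving 1−D = 0.62819.
Difference = |0.80285 − 0.62819| = 0.17466, i.e. 0.175 to 3 decimal places.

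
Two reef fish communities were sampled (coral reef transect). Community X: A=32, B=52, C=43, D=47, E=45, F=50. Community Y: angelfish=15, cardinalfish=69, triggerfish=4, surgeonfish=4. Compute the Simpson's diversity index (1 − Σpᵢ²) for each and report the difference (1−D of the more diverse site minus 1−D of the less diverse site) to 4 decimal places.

Community X: N=269, proportions 0.118959, 0.193309, 0.159851, 0.174721, 0.167286, 0.185874, giving 1−D = 0.829867 (working shown to 6 dp, full precision carried).
Community Y: N=92, proportions 0.163043, 0.75, 0.043478, 0.043478, giving 1−D = 0.407136.
Difference = |0.829867 − 0.407136| = 0.422731, i.e. 0.4227 to 4 decimal places.

0.4227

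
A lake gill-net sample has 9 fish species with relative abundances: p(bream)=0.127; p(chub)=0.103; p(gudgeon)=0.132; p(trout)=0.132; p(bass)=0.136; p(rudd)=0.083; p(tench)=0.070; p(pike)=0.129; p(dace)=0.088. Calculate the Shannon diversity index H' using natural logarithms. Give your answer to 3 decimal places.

Each pᵢ ln pᵢ term (working shown to 5 dp, full precision carried): 0.127×(-2.06357)=-0.26207, 0.103×(-2.27303)=-0.23412, 0.132×(-2.02495)=-0.26729, 0.132×(-2.02495)=-0.26729, 0.136×(-1.99510)=-0.27133, 0.083×(-2.48891)=-0.20658, 0.07×(-2.65926)=-0.18615, 0.129×(-2.04794)=-0.26418, 0.088×(-2.43042)=-0.21388.
Sum = -2.17291, so H' = 2.173.

2.173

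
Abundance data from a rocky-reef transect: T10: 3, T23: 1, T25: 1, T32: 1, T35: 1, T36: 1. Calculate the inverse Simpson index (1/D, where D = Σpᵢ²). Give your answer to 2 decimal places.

4.57

Total N = 3+1+1+1+1+1 = 8, so the proportions are 0.375, 0.125, 0.125, 0.125, 0.125, 0.125 (working shown to 6 dp, full precision carried).
D = 0.375² + 0.125² + 0.125² + 0.125² + 0.125² + 0.125² = 0.140625 + 0.015625 + 0.015625 + 0.015625 + 0.015625 + 0.015625 = 0.218750.
So 1/D = 4.5714, i.e. 4.57 to 2 decimal places.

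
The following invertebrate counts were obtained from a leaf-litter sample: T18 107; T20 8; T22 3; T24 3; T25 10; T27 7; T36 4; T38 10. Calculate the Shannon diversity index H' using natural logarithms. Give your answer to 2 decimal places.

1.15

Total N = 107+8+3+3+10+7+4+10 = 152, so the proportions are 0.7039, 0.0526, 0.0197, 0.0197, 0.0658, 0.0461, 0.0263, 0.0658 (working shown to 4 dp, full precision carried).
Each pᵢ ln pᵢ term: 0.7039×(-0.3511)=-0.2471, 0.0526×(-2.9444)=-0.1550, 0.0197×(-3.9253)=-0.0775, 0.0197×(-3.9253)=-0.0775, 0.0658×(-2.7213)=-0.1790, 0.0461×(-3.0780)=-0.1417, 0.0263×(-3.6376)=-0.0957, 0.0658×(-2.7213)=-0.1790.
Sum = -1.1526, so H' = 1.15.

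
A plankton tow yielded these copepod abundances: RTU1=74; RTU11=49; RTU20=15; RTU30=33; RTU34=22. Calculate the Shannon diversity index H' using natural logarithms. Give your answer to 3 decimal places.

Total N = 74+49+15+33+22 = 193, so the proportions are 0.38342, 0.25389, 0.07772, 0.17098, 0.11399 (working shown to 5 dp, full precision carried).
Each pᵢ ln pᵢ term: 0.38342×(-0.95863)=-0.36756, 0.25389×(-1.37087)=-0.34804, 0.07772×(-2.55464)=-0.19855, 0.17098×(-1.76618)=-0.30199, 0.11399×(-2.17165)=-0.24755.
Sum = -1.46368, so H' = 1.464.

1.464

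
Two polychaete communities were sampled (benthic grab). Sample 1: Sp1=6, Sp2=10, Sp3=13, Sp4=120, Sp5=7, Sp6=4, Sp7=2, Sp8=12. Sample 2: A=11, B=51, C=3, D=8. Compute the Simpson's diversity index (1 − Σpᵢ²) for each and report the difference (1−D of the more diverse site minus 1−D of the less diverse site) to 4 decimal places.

Sample 1: N=174, proportions 0.034483, 0.057471, 0.074713, 0.689655, 0.04023, 0.022989, 0.011494, 0.068966, giving 1−D = 0.507266 (working shown to 6 dp, full precision carried).
Sample 2: N=73, proportions 0.150685, 0.69863, 0.041096, 0.109589, giving 1−D = 0.475511.
Difference = |0.507266 − 0.475511| = 0.031755, i.e. 0.0318 to 4 decimal places.

0.0318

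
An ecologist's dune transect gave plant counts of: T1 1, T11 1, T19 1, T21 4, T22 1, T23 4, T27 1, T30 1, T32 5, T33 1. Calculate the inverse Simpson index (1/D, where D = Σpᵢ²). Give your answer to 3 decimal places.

Total N = 1+1+1+4+1+4+1+1+5+1 = 20, so the proportions are 0.05, 0.05, 0.05, 0.2, 0.05, 0.2, 0.05, 0.05, 0.25, 0.05 (working shown to 7 dp, full precision carried).
D = 0.05² + 0.05² + 0.05² + 0.2² + 0.05² + 0.2² + 0.05² + 0.05² + 0.25² + 0.05² = 0.0025000 + 0.0025000 + 0.0025000 + 0.0400000 + 0.0025000 + 0.0400000 + 0.0025000 + 0.0025000 + 0.0625000 + 0.0025000 = 0.1600000.
So 1/D = 6.25000, i.e. 6.250 to 3 decimal places.

6.250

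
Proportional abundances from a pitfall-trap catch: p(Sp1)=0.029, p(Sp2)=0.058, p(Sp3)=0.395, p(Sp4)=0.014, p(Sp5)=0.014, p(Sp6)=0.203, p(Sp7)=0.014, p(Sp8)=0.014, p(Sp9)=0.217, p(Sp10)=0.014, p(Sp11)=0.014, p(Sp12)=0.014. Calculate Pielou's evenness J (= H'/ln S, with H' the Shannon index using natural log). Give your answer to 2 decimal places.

H' = −Σ pᵢ ln pᵢ = −((-0.1027) + (-0.1651) + (-0.3669) + (-0.0598) + (-0.0598) + (-0.3237) + (-0.0598) + (-0.0598) + (-0.3315) + (-0.0598) + (-0.0598) + (-0.0598)) = 1.7083 (working shown to 4 dp, full precision carried).
With S = 12 species, ln S = 2.4849, so J = 1.7083/2.4849 = 0.6875, i.e. 0.69 to 2 decimal places.

0.69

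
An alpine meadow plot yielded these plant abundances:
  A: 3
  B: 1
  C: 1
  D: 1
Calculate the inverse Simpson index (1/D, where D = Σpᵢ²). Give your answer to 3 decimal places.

Total N = 3+1+1+1 = 6, so the proportions are 0.5, 0.166667, 0.166667, 0.166667 (working shown to 6 dp, full precision carried).
D = 0.5² + 0.166667² + 0.166667² + 0.166667² = 0.250000 + 0.027778 + 0.027778 + 0.027778 = 0.333333.
So 1/D = 3.00000, i.e. 3.000 to 3 decimal places.

3.000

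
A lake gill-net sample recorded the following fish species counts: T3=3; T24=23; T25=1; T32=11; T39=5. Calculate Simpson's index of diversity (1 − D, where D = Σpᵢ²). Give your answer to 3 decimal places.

0.630

Total N = 3+23+1+11+5 = 43, so the proportions are 0.06977, 0.53488, 0.02326, 0.25581, 0.11628 (working shown to 5 dp, full precision carried).
D = 0.06977² + 0.53488² + 0.02326² + 0.25581² + 0.11628² = 0.00487 + 0.28610 + 0.00054 + 0.06544 + 0.01352 = 0.37047.
So 1 − D = 0.62953, i.e. 0.630 to 3 decimal places.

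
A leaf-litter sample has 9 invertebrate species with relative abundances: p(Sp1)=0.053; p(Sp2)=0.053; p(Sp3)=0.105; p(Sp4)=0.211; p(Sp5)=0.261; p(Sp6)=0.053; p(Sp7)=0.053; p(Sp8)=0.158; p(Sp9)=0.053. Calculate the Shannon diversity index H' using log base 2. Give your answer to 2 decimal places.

2.86

Each pᵢ log₂ pᵢ term (working shown to 4 dp, full precision carried): 0.053×(-4.2379)=-0.2246, 0.053×(-4.2379)=-0.2246, 0.105×(-3.2515)=-0.3414, 0.211×(-2.2447)=-0.4736, 0.261×(-1.9379)=-0.5058, 0.053×(-4.2379)=-0.2246, 0.053×(-4.2379)=-0.2246, 0.158×(-2.6620)=-0.4206, 0.053×(-4.2379)=-0.2246.
Sum = -2.8645, so H' = 2.86.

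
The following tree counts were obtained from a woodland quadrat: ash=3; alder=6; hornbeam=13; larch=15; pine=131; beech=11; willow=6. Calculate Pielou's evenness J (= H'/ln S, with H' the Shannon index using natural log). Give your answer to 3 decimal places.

0.561

Total N = 3+6+13+15+131+11+6 = 185, so the proportions are 0.01622, 0.03243, 0.07027, 0.08108, 0.70811, 0.05946, 0.03243 (working shown to 5 dp, full precision carried).
H' = −Σ pᵢ ln pᵢ = −((-0.06684) + (-0.11120) + (-0.18660) + (-0.20370) + (-0.24441) + (-0.16782) + (-0.11120)) = 1.09176.
With S = 7 species, ln S = 1.94591, so J = 1.09176/1.94591 = 0.56106, i.e. 0.561 to 3 decimal places.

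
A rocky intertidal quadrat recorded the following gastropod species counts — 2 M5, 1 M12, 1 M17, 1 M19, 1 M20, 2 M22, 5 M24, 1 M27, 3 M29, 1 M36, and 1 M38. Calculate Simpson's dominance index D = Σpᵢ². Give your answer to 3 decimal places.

Total N = 2+1+1+1+1+2+5+1+3+1+1 = 19, so the proportions are 0.10526, 0.05263, 0.05263, 0.05263, 0.05263, 0.10526, 0.26316, 0.05263, 0.15789, 0.05263, 0.05263 (working shown to 5 dp, full precision carried).
D = 0.10526² + 0.05263² + 0.05263² + 0.05263² + 0.05263² + 0.10526² + 0.26316² + 0.05263² + 0.15789² + 0.05263² + 0.05263² = 0.01108 + 0.00277 + 0.00277 + 0.00277 + 0.00277 + 0.01108 + 0.06925 + 0.00277 + 0.02493 + 0.00277 + 0.00277 = 0.13573.
To 3 decimal places, D = 0.136.

0.136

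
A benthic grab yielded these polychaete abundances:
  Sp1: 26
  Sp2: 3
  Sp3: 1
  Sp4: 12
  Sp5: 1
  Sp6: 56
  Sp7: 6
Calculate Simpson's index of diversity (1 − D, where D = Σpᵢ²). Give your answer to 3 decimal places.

0.637

Total N = 26+3+1+12+1+56+6 = 105, so the proportions are 0.24762, 0.02857, 0.00952, 0.11429, 0.00952, 0.53333, 0.05714 (working shown to 5 dp, full precision carried).
D = 0.24762² + 0.02857² + 0.00952² + 0.11429² + 0.00952² + 0.53333² + 0.05714² = 0.06132 + 0.00082 + 0.00009 + 0.01306 + 0.00009 + 0.28444 + 0.00327 = 0.36308.
So 1 − D = 0.63692, i.e. 0.637 to 3 decimal places.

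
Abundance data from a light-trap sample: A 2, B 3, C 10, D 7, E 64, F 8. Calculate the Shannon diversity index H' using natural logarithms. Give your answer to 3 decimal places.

Total N = 2+3+10+7+64+8 = 94, so the proportions are 0.02128, 0.03191, 0.10638, 0.07447, 0.68085, 0.08511 (working shown to 5 dp, full precision carried).
Each pᵢ ln pᵢ term: 0.02128×(-3.85015)=-0.08192, 0.03191×(-3.44468)=-0.10994, 0.10638×(-2.24071)=-0.23837, 0.07447×(-2.59738)=-0.19342, 0.68085×(-0.38441)=-0.26173, 0.08511×(-2.46385)=-0.20969.
Sum = -1.09507, so H' = 1.095.

1.095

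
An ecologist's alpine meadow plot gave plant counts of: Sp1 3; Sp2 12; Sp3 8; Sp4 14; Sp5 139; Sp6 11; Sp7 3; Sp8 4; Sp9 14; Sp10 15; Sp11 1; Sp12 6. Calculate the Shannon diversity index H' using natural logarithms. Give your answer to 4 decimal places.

Total N = 3+12+8+14+139+11+3+4+14+15+1+6 = 230, so the proportions are 0.013043, 0.052174, 0.034783, 0.06087, 0.604348, 0.047826, 0.013043, 0.017391, 0.06087, 0.065217, 0.004348, 0.026087 (working shown to 6 dp, full precision carried).
Each pᵢ ln pᵢ term: 0.013043×(-4.339467)=-0.056602, 0.052174×(-2.953173)=-0.154079, 0.034783×(-3.358638)=-0.116822, 0.06087×(-2.799022)=-0.170375, 0.604348×(-0.503605)=-0.304353, 0.047826×(-3.040184)=-0.145400, 0.013043×(-4.339467)=-0.056602, 0.017391×(-4.051785)=-0.070466, 0.06087×(-2.799022)=-0.170375, 0.065217×(-2.730029)=-0.178045, 0.004348×(-5.438079)=-0.023644, 0.026087×(-3.646320)=-0.095121.
Sum = -1.541884, so H' = 1.5419.

1.5419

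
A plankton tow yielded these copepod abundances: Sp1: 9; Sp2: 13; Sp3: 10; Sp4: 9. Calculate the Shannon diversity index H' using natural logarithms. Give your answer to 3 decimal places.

Total N = 9+13+10+9 = 41, so the proportions are 0.21951, 0.31707, 0.2439, 0.21951 (working shown to 5 dp, full precision carried).
Each pᵢ ln pᵢ term: 0.21951×(-1.51635)=-0.33286, 0.31707×(-1.14862)=-0.36420, 0.2439×(-1.41099)=-0.34414, 0.21951×(-1.51635)=-0.33286.
Sum = -1.37405, so H' = 1.374.

1.374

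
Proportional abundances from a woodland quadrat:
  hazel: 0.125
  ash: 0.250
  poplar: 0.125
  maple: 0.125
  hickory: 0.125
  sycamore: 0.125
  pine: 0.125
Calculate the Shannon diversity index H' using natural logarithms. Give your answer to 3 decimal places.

Each pᵢ ln pᵢ term (working shown to 5 dp, full precision carried): 0.125×(-2.07944)=-0.25993, 0.25×(-1.38629)=-0.34657, 0.125×(-2.07944)=-0.25993, 0.125×(-2.07944)=-0.25993, 0.125×(-2.07944)=-0.25993, 0.125×(-2.07944)=-0.25993, 0.125×(-2.07944)=-0.25993.
Sum = -1.90615, so H' = 1.906.

1.906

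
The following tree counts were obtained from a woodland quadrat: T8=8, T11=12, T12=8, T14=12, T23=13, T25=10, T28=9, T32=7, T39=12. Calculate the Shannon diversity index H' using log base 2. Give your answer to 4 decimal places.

Total N = 8+12+8+12+13+10+9+7+12 = 91, so the proportions are 0.087912, 0.131868, 0.087912, 0.131868, 0.142857, 0.10989, 0.098901, 0.076923, 0.131868 (working shown to 6 dp, full precision carried).
Each pᵢ log₂ pᵢ term: 0.087912×(-3.507795)=-0.308378, 0.131868×(-2.922832)=-0.385428, 0.087912×(-3.507795)=-0.308378, 0.131868×(-2.922832)=-0.385428, 0.142857×(-2.807355)=-0.401051, 0.10989×(-3.185867)=-0.350095, 0.098901×(-3.337870)=-0.330119, 0.076923×(-3.700440)=-0.284649, 0.131868×(-2.922832)=-0.385428.
Sum = -3.138954, so H' = 3.1390.

3.1390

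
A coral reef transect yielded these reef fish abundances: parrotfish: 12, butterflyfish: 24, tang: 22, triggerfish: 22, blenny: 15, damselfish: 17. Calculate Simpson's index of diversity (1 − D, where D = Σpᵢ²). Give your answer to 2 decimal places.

Total N = 12+24+22+22+15+17 = 112, so the proportions are 0.1071, 0.2143, 0.1964, 0.1964, 0.1339, 0.1518 (working shown to 4 dp, full precision carried).
D = 0.1071² + 0.2143² + 0.1964² + 0.1964² + 0.1339² + 0.1518² = 0.0115 + 0.0459 + 0.0386 + 0.0386 + 0.0179 + 0.0230 = 0.1755.
So 1 − D = 0.8245, i.e. 0.82 to 2 decimal places.

0.82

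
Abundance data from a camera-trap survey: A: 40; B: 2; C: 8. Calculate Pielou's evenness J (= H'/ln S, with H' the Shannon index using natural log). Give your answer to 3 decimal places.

Total N = 40+2+8 = 50, so the proportions are 0.8, 0.04, 0.16 (working shown to 5 dp, full precision carried).
H' = −Σ pᵢ ln pᵢ = −((-0.17851) + (-0.12876) + (-0.29321)) = 0.60048.
With S = 3 species, ln S = 1.09861, so J = 0.60048/1.09861 = 0.54658, i.e. 0.547 to 3 decimal places.

0.547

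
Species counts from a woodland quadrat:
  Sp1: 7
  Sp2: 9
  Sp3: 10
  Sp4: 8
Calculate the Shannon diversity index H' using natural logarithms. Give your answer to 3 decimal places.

1.378

Total N = 7+9+10+8 = 34, so the proportions are 0.20588, 0.26471, 0.29412, 0.23529 (working shown to 5 dp, full precision carried).
Each pᵢ ln pᵢ term: 0.20588×(-1.58045)=-0.32539, 0.26471×(-1.32914)=-0.35183, 0.29412×(-1.22378)=-0.35993, 0.23529×(-1.44692)=-0.34045.
Sum = -1.37760, so H' = 1.378.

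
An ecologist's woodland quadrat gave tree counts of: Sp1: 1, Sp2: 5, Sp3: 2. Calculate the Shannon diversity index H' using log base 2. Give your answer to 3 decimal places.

1.299

Total N = 1+5+2 = 8, so the proportions are 0.125, 0.625, 0.25 (working shown to 5 dp, full precision carried).
Each pᵢ log₂ pᵢ term: 0.125×(-3.00000)=-0.37500, 0.625×(-0.67807)=-0.42379, 0.25×(-2.00000)=-0.50000.
Sum = -1.29879, so H' = 1.299.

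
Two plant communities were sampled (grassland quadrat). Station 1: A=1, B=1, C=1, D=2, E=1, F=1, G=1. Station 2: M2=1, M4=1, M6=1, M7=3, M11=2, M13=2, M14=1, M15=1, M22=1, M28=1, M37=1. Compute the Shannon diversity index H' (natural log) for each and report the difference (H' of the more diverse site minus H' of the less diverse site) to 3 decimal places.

Station 1: N=8, proportions 0.125, 0.125, 0.125, 0.25, 0.125, 0.125, 0.125, giving H' = 1.90615475 (working shown to 8 dp, full precision carried).
Station 2: N=15, proportions 0.06666667, 0.06666667, 0.06666667, 0.2, 0.13333333, 0.13333333, 0.06666667, 0.06666667, 0.06666667, 0.06666667, 0.06666667, giving H' = 2.30348850.
Difference = |1.90615475 − 2.30348850| = 0.39733375, i.e. 0.397 to 3 decimal places.

0.397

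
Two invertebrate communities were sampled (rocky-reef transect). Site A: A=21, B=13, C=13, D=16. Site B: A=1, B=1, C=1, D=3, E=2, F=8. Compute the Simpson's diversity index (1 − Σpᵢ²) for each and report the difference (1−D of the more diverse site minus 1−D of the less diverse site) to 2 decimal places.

0.05

Site A: N=63, proportions 0.3333, 0.2063, 0.2063, 0.254, giving 1−D = 0.7392 (working shown to 4 dp, full precision carried).
Site B: N=16, proportions 0.0625, 0.0625, 0.0625, 0.1875, 0.125, 0.5, giving 1−D = 0.6875.
Difference = |0.7392 − 0.6875| = 0.0517, i.e. 0.05 to 2 decimal places.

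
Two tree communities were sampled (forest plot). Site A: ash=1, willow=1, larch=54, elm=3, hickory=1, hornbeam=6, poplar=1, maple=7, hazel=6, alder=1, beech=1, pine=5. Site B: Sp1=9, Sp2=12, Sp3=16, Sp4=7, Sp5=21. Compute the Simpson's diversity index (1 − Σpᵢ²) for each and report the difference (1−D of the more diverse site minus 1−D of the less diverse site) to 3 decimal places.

0.177

Site A: N=87, proportions 0.0114943, 0.0114943, 0.6206897, 0.0344828, 0.0114943, 0.0689655, 0.0114943, 0.0804598, 0.0689655, 0.0114943, 0.0114943, 0.0574713, giving 1−D = 0.5934734 (working shown to 7 dp, full precision carried).
Site B: N=65, proportions 0.1384615, 0.1846154, 0.2461538, 0.1076923, 0.3230769, giving 1−D = 0.7701775.
Difference = |0.5934734 − 0.7701775| = 0.1767041, i.e. 0.177 to 3 decimal places.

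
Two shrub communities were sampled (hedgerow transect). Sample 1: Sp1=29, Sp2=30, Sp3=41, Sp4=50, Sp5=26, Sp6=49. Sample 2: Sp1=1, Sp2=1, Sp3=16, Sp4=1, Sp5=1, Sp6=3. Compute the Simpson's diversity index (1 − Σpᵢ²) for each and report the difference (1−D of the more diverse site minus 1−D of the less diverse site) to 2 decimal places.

0.33

Sample 1: N=225, proportions 0.1289, 0.1333, 0.1822, 0.2222, 0.1156, 0.2178, giving 1−D = 0.8222 (working shown to 4 dp, full precision carried).
Sample 2: N=23, proportions 0.0435, 0.0435, 0.6957, 0.0435, 0.0435, 0.1304, giving 1−D = 0.4915.
Difference = |0.8222 − 0.4915| = 0.3307, i.e. 0.33 to 2 decimal places.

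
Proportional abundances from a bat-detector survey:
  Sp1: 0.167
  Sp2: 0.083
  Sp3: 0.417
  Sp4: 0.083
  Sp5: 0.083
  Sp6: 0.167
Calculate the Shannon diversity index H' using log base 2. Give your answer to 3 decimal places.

Each pᵢ log₂ pᵢ term (working shown to 5 dp, full precision carried): 0.167×(-2.58208)=-0.43121, 0.083×(-3.59074)=-0.29803, 0.417×(-1.26188)=-0.52620, 0.083×(-3.59074)=-0.29803, 0.083×(-3.59074)=-0.29803, 0.167×(-2.58208)=-0.43121.
Sum = -2.28271, so H' = 2.283.

2.283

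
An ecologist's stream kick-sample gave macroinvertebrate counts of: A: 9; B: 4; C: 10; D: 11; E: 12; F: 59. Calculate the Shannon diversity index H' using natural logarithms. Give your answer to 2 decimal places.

1.37

Total N = 9+4+10+11+12+59 = 105, so the proportions are 0.0857, 0.0381, 0.0952, 0.1048, 0.1143, 0.5619 (working shown to 4 dp, full precision carried).
Each pᵢ ln pᵢ term: 0.0857×(-2.4567)=-0.2106, 0.0381×(-3.2677)=-0.1245, 0.0952×(-2.3514)=-0.2239, 0.1048×(-2.2561)=-0.2363, 0.1143×(-2.1691)=-0.2479, 0.5619×(-0.5764)=-0.3239.
Sum = -1.3671, so H' = 1.37.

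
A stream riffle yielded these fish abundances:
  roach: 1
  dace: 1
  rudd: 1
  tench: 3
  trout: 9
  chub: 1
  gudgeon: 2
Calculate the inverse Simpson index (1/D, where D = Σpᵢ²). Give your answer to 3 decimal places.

3.306

Total N = 1+1+1+3+9+1+2 = 18, so the proportions are 0.0555556, 0.0555556, 0.0555556, 0.1666667, 0.5, 0.0555556, 0.1111111 (working shown to 7 dp, full precision carried).
D = 0.0555556² + 0.0555556² + 0.0555556² + 0.1666667² + 0.5² + 0.0555556² + 0.1111111² = 0.0030864 + 0.0030864 + 0.0030864 + 0.0277778 + 0.2500000 + 0.0030864 + 0.0123457 = 0.3024691.
So 1/D = 3.30612, i.e. 3.306 to 3 decimal places.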